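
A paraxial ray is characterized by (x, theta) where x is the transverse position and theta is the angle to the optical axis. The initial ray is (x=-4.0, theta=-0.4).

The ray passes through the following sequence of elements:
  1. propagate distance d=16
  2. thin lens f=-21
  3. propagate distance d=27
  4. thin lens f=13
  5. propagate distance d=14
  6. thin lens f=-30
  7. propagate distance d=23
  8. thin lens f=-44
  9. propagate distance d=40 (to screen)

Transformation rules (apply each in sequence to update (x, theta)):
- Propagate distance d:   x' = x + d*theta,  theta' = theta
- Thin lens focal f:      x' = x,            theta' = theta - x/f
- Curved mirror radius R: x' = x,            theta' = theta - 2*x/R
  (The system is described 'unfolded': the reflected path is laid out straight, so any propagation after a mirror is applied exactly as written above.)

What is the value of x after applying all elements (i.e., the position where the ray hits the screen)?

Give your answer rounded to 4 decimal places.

Answer: 101.5566

Derivation:
Initial: x=-4.0000 theta=-0.4000
After 1 (propagate distance d=16): x=-10.4000 theta=-0.4000
After 2 (thin lens f=-21): x=-10.4000 theta=-94/105 (≈-0.8952)
After 3 (propagate distance d=27): x=-242/7 (≈-34.5714) theta=-94/105 (≈-0.8952)
After 4 (thin lens f=13): x=-242/7 (≈-34.5714) theta=344/195 (≈1.7641)
After 5 (propagate distance d=14): x=-13478/1365 (≈-9.8740) theta=344/195 (≈1.7641)
After 6 (thin lens f=-30): x=-13478/1365 (≈-9.8740) theta=29381/20475 (≈1.4350)
After 7 (propagate distance d=23): x=473593/20475 (≈23.1303) theta=29381/20475 (≈1.4350)
After 8 (thin lens f=-44): x=473593/20475 (≈23.1303) theta=1766357/900900 (≈1.9607)
After 9 (propagate distance d=40 (to screen)): x=22873093/225225 (≈101.5566) theta=1766357/900900 (≈1.9607)
Rounded to 4 decimal places: x = 101.5566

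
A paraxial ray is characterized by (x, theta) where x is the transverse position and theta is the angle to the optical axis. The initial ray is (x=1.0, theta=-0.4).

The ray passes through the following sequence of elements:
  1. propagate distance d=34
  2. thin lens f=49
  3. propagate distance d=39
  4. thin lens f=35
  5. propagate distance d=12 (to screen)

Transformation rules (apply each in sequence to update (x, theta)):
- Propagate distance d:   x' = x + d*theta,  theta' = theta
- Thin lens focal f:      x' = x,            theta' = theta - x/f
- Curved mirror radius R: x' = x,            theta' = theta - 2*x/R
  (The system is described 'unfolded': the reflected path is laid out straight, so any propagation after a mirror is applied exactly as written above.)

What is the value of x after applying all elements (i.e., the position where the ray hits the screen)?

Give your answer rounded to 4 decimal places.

Answer: -13.6555

Derivation:
Initial: x=1.0000 theta=-0.4000
After 1 (propagate distance d=34): x=-12.6000 theta=-0.4000
After 2 (thin lens f=49): x=-12.6000 theta=-1/7 (≈-0.1429)
After 3 (propagate distance d=39): x=-636/35 (≈-18.1714) theta=-1/7 (≈-0.1429)
After 4 (thin lens f=35): x=-636/35 (≈-18.1714) theta=461/1225 (≈0.3763)
After 5 (propagate distance d=12 (to screen)): x=-16728/1225 (≈-13.6555) theta=461/1225 (≈0.3763)
Rounded to 4 decimal places: x = -13.6555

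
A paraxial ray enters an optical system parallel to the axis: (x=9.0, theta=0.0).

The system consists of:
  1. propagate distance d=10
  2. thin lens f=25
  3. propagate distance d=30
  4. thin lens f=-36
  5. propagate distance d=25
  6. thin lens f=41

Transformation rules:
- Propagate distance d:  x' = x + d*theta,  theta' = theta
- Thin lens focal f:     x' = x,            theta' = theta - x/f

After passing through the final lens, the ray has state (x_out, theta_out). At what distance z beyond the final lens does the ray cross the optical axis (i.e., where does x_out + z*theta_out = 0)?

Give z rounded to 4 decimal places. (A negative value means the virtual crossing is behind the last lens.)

Initial: x=9.0000 theta=0.0000
After 1 (propagate distance d=10): x=9.0000 theta=0.0000
After 2 (thin lens f=25): x=9.0000 theta=-0.3600
After 3 (propagate distance d=30): x=-1.8000 theta=-0.3600
After 4 (thin lens f=-36): x=-1.8000 theta=-0.4100
After 5 (propagate distance d=25): x=-12.0500 theta=-0.4100
After 6 (thin lens f=41): x=-12.0500 theta=-119/1025 (≈-0.1161)
z_focus = -x_out/theta_out = -(-12.0500)/(-119/1025) = -49405/476 ≈ -103.7920
Rounded to 4 decimal places: z = -103.7920

Answer: -103.7920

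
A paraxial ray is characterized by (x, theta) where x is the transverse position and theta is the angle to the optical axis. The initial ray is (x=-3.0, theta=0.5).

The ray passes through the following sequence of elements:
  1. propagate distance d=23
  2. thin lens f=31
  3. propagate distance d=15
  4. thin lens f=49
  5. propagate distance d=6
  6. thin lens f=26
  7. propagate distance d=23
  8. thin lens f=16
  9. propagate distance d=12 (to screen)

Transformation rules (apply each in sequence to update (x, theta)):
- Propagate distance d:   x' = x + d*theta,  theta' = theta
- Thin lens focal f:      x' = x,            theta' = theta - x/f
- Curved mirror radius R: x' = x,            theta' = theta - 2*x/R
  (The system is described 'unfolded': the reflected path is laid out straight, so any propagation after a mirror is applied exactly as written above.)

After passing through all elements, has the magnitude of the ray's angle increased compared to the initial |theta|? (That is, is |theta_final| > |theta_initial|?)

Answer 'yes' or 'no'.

Answer: yes

Derivation:
Initial: x=-3.0000 theta=0.5000
After 1 (propagate distance d=23): x=8.5000 theta=0.5000
After 2 (thin lens f=31): x=8.5000 theta=7/31 (≈0.2258)
After 3 (propagate distance d=15): x=737/62 (≈11.8871) theta=7/31 (≈0.2258)
After 4 (thin lens f=49): x=737/62 (≈11.8871) theta=-51/3038 (≈-0.0168)
After 5 (propagate distance d=6): x=35807/3038 (≈11.7864) theta=-51/3038 (≈-0.0168)
After 6 (thin lens f=26): x=35807/3038 (≈11.7864) theta=-37133/78988 (≈-0.4701)
After 7 (propagate distance d=23): x=10989/11284 (≈0.9739) theta=-37133/78988 (≈-0.4701)
After 8 (thin lens f=16): x=10989/11284 (≈0.9739) theta=-671051/1263808 (≈-0.5310)
After 9 (propagate distance d=12 (to screen)): x=-1705461/315952 (≈-5.3978) theta=-671051/1263808 (≈-0.5310)
|theta_initial|=0.5000 |theta_final|=671051/1263808 (≈0.5310) -> increased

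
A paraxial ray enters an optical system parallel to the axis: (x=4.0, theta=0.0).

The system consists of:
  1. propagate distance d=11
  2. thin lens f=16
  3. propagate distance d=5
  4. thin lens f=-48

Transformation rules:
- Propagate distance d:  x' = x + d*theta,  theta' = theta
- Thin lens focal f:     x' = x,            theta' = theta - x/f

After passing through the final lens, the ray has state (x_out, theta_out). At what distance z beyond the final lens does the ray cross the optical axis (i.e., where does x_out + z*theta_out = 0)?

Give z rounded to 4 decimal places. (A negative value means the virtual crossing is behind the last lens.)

Initial: x=4.0000 theta=0.0000
After 1 (propagate distance d=11): x=4.0000 theta=0.0000
After 2 (thin lens f=16): x=4.0000 theta=-0.2500
After 3 (propagate distance d=5): x=2.7500 theta=-0.2500
After 4 (thin lens f=-48): x=2.7500 theta=-37/192 (≈-0.1927)
z_focus = -x_out/theta_out = -(2.7500)/(-37/192) = 528/37 ≈ 14.2703
Rounded to 4 decimal places: z = 14.2703

Answer: 14.2703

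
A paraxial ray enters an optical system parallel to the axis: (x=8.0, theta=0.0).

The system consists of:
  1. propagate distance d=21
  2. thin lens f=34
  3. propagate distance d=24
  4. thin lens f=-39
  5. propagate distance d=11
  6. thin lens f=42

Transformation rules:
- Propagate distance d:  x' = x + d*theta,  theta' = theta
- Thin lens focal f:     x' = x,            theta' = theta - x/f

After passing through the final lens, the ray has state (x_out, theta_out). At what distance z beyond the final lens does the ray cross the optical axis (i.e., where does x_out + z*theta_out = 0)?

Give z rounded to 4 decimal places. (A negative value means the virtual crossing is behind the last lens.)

Answer: 2.3134

Derivation:
Initial: x=8.0000 theta=0.0000
After 1 (propagate distance d=21): x=8.0000 theta=0.0000
After 2 (thin lens f=34): x=8.0000 theta=-4/17 (≈-0.2353)
After 3 (propagate distance d=24): x=40/17 (≈2.3529) theta=-4/17 (≈-0.2353)
After 4 (thin lens f=-39): x=40/17 (≈2.3529) theta=-116/663 (≈-0.1750)
After 5 (propagate distance d=11): x=284/663 (≈0.4284) theta=-116/663 (≈-0.1750)
After 6 (thin lens f=42): x=284/663 (≈0.4284) theta=-2578/13923 (≈-0.1852)
z_focus = -x_out/theta_out = -(284/663)/(-2578/13923) = 2982/1289 ≈ 2.3134
Rounded to 4 decimal places: z = 2.3134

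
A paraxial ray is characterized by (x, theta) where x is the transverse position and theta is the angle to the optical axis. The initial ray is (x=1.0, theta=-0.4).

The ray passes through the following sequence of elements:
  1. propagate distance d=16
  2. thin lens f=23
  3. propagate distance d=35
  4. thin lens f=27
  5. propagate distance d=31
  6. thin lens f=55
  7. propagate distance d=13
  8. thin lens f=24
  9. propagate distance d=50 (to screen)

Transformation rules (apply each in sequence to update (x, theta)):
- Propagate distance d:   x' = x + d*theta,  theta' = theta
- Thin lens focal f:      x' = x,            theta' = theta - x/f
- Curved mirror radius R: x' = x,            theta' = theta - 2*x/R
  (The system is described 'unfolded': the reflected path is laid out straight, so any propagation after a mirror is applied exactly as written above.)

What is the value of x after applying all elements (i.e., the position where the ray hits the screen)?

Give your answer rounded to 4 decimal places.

Answer: 14.9582

Derivation:
Initial: x=1.0000 theta=-0.4000
After 1 (propagate distance d=16): x=-5.4000 theta=-0.4000
After 2 (thin lens f=23): x=-5.4000 theta=-19/115 (≈-0.1652)
After 3 (propagate distance d=35): x=-1286/115 (≈-11.1826) theta=-19/115 (≈-0.1652)
After 4 (thin lens f=27): x=-1286/115 (≈-11.1826) theta=773/3105 (≈0.2490)
After 5 (propagate distance d=31): x=-10759/3105 (≈-3.4651) theta=773/3105 (≈0.2490)
After 6 (thin lens f=55): x=-10759/3105 (≈-3.4651) theta=17758/56925 (≈0.3120)
After 7 (propagate distance d=13): x=100817/170775 (≈0.5903) theta=17758/56925 (≈0.3120)
After 8 (thin lens f=24): x=100817/170775 (≈0.5903) theta=107069/372600 (≈0.2874)
After 9 (propagate distance d=50 (to screen)): x=1332773/89100 (≈14.9582) theta=107069/372600 (≈0.2874)
Rounded to 4 decimal places: x = 14.9582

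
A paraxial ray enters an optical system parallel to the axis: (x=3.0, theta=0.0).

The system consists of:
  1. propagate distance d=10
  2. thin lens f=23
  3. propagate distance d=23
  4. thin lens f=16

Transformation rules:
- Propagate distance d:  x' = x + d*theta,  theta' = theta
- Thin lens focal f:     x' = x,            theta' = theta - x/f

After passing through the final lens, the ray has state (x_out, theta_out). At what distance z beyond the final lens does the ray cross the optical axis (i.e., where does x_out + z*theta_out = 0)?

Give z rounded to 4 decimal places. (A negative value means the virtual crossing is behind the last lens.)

Answer: 0.0000

Derivation:
Initial: x=3.0000 theta=0.0000
After 1 (propagate distance d=10): x=3.0000 theta=0.0000
After 2 (thin lens f=23): x=3.0000 theta=-3/23 (≈-0.1304)
After 3 (propagate distance d=23): x=0.0000 theta=-3/23 (≈-0.1304)
After 4 (thin lens f=16): x=0.0000 theta=-3/23 (≈-0.1304)
z_focus = -x_out/theta_out = -(0.0000)/(-3/23) = 0.0000
Rounded to 4 decimal places: z = 0.0000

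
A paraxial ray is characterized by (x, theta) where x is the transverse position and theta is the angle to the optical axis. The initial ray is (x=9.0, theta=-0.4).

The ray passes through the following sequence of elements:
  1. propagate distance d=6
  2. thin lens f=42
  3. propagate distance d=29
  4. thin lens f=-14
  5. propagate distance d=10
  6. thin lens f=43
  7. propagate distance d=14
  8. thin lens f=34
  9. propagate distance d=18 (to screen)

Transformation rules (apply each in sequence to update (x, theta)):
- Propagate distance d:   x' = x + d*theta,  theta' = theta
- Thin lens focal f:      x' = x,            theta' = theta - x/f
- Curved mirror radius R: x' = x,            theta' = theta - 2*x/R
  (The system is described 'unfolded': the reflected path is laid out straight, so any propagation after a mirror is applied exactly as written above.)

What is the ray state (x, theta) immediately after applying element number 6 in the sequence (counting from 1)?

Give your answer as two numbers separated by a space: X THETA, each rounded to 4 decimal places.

Initial: x=9.0000 theta=-0.4000
After 1 (propagate distance d=6): x=6.6000 theta=-0.4000
After 2 (thin lens f=42): x=6.6000 theta=-39/70 (≈-0.5571)
After 3 (propagate distance d=29): x=-669/70 (≈-9.5571) theta=-39/70 (≈-0.5571)
After 4 (thin lens f=-14): x=-669/70 (≈-9.5571) theta=-243/196 (≈-1.2398)
After 5 (propagate distance d=10): x=-5379/245 (≈-21.9551) theta=-243/196 (≈-1.2398)
After 6 (thin lens f=43): x=-5379/245 (≈-21.9551) theta=-30729/42140 (≈-0.7292)
Rounded to 4 decimal places: x = -21.9551, theta = -0.7292

Answer: -21.9551 -0.7292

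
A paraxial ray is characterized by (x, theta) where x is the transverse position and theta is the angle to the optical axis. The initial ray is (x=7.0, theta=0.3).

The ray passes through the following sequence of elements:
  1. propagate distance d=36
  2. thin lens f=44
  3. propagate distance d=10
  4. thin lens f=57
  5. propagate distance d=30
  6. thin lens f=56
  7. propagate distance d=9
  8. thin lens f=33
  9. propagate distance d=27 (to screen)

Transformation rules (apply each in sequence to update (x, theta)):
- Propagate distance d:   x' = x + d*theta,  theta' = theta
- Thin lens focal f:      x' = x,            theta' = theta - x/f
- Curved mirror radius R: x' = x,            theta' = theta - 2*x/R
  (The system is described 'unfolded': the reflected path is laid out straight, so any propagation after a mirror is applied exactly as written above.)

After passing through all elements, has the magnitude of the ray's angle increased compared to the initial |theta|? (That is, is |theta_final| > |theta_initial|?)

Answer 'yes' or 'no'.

Answer: yes

Derivation:
Initial: x=7.0000 theta=0.3000
After 1 (propagate distance d=36): x=17.8000 theta=0.3000
After 2 (thin lens f=44): x=17.8000 theta=-23/220 (≈-0.1045)
After 3 (propagate distance d=10): x=1843/110 (≈16.7545) theta=-23/220 (≈-0.1045)
After 4 (thin lens f=57): x=1843/110 (≈16.7545) theta=-263/660 (≈-0.3985)
After 5 (propagate distance d=30): x=4.8000 theta=-263/660 (≈-0.3985)
After 6 (thin lens f=56): x=4.8000 theta=-2237/4620 (≈-0.4842)
After 7 (propagate distance d=9): x=681/1540 (≈0.4422) theta=-2237/4620 (≈-0.4842)
After 8 (thin lens f=33): x=681/1540 (≈0.4422) theta=-6322/12705 (≈-0.4976)
After 9 (propagate distance d=27 (to screen)): x=-31443/2420 (≈-12.9930) theta=-6322/12705 (≈-0.4976)
|theta_initial|=0.3000 |theta_final|=6322/12705 (≈0.4976) -> increased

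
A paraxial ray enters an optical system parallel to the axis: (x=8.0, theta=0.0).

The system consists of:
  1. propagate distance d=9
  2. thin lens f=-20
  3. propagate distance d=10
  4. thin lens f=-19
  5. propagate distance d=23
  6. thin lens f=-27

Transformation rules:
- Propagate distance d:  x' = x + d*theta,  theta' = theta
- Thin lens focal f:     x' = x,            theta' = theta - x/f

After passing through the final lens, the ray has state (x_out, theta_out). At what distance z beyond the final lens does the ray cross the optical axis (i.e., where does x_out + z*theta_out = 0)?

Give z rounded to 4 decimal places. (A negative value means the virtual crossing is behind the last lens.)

Initial: x=8.0000 theta=0.0000
After 1 (propagate distance d=9): x=8.0000 theta=0.0000
After 2 (thin lens f=-20): x=8.0000 theta=0.4000
After 3 (propagate distance d=10): x=12.0000 theta=0.4000
After 4 (thin lens f=-19): x=12.0000 theta=98/95 (≈1.0316)
After 5 (propagate distance d=23): x=3394/95 (≈35.7263) theta=98/95 (≈1.0316)
After 6 (thin lens f=-27): x=3394/95 (≈35.7263) theta=1208/513 (≈2.3548)
z_focus = -x_out/theta_out = -(3394/95)/(1208/513) = -45819/3020 ≈ -15.1719
Rounded to 4 decimal places: z = -15.1719

Answer: -15.1719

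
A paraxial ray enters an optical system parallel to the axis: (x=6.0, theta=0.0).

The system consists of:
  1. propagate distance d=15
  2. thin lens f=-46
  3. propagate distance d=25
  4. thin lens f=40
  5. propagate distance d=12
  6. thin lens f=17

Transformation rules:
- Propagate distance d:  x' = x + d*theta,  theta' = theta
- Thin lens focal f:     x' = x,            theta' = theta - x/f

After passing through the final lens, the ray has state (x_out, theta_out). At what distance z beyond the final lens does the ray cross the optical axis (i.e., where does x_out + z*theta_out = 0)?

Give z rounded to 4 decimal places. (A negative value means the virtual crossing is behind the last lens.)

Answer: 14.0087

Derivation:
Initial: x=6.0000 theta=0.0000
After 1 (propagate distance d=15): x=6.0000 theta=0.0000
After 2 (thin lens f=-46): x=6.0000 theta=3/23 (≈0.1304)
After 3 (propagate distance d=25): x=213/23 (≈9.2609) theta=3/23 (≈0.1304)
After 4 (thin lens f=40): x=213/23 (≈9.2609) theta=-93/920 (≈-0.1011)
After 5 (propagate distance d=12): x=1851/230 (≈8.0478) theta=-93/920 (≈-0.1011)
After 6 (thin lens f=17): x=1851/230 (≈8.0478) theta=-1797/3128 (≈-0.5745)
z_focus = -x_out/theta_out = -(1851/230)/(-1797/3128) = 41956/2995 ≈ 14.0087
Rounded to 4 decimal places: z = 14.0087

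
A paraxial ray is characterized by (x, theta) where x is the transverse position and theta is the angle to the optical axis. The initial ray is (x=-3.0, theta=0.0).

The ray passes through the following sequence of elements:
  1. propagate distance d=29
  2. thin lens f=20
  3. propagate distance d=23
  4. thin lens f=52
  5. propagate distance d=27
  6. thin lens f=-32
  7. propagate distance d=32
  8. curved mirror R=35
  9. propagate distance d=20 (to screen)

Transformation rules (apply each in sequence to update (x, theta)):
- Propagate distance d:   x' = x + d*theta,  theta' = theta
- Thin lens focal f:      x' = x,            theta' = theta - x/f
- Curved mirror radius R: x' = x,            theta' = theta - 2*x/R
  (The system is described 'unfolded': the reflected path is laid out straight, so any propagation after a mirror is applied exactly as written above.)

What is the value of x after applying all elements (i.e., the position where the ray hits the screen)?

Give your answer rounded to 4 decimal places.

Initial: x=-3.0000 theta=0.0000
After 1 (propagate distance d=29): x=-3.0000 theta=0.0000
After 2 (thin lens f=20): x=-3.0000 theta=0.1500
After 3 (propagate distance d=23): x=0.4500 theta=0.1500
After 4 (thin lens f=52): x=0.4500 theta=147/1040 (≈0.1413)
After 5 (propagate distance d=27): x=4437/1040 (≈4.2663) theta=147/1040 (≈0.1413)
After 6 (thin lens f=-32): x=4437/1040 (≈4.2663) theta=9141/33280 (≈0.2747)
After 7 (propagate distance d=32): x=6789/520 (≈13.0558) theta=9141/33280 (≈0.2747)
After 8 (curved mirror R=35): x=6789/520 (≈13.0558) theta=-549057/1164800 (≈-0.4714)
After 9 (propagate distance d=20 (to screen)): x=211311/58240 (≈3.6283) theta=-549057/1164800 (≈-0.4714)
Rounded to 4 decimal places: x = 3.6283

Answer: 3.6283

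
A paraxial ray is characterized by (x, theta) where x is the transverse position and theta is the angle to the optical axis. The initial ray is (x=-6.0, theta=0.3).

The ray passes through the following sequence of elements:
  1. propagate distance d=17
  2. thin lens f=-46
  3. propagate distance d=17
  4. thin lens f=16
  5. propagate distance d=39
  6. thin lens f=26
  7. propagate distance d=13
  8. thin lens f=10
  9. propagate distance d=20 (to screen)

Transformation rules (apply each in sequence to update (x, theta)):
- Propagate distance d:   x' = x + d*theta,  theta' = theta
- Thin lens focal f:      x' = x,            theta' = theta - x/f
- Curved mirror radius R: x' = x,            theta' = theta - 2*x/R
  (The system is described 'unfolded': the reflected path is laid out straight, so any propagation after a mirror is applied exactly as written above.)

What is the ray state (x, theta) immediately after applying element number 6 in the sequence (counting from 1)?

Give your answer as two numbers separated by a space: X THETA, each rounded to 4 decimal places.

Answer: 5.3776 -0.1681

Derivation:
Initial: x=-6.0000 theta=0.3000
After 1 (propagate distance d=17): x=-0.9000 theta=0.3000
After 2 (thin lens f=-46): x=-0.9000 theta=129/460 (≈0.2804)
After 3 (propagate distance d=17): x=1779/460 (≈3.8674) theta=129/460 (≈0.2804)
After 4 (thin lens f=16): x=1779/460 (≈3.8674) theta=57/1472 (≈0.0387)
After 5 (propagate distance d=39): x=39579/7360 (≈5.3776) theta=57/1472 (≈0.0387)
After 6 (thin lens f=26): x=39579/7360 (≈5.3776) theta=-32169/191360 (≈-0.1681)
Rounded to 4 decimal places: x = 5.3776, theta = -0.1681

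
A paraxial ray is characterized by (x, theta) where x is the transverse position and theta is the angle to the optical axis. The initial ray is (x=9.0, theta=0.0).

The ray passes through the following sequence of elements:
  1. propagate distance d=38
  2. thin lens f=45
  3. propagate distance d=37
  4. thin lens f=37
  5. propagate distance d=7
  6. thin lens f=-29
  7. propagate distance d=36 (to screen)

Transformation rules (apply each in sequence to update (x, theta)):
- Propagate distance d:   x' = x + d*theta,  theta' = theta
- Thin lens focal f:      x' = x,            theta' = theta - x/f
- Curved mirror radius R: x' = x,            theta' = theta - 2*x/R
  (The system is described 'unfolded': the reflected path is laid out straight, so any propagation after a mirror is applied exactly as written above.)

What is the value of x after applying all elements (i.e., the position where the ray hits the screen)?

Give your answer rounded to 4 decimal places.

Initial: x=9.0000 theta=0.0000
After 1 (propagate distance d=38): x=9.0000 theta=0.0000
After 2 (thin lens f=45): x=9.0000 theta=-0.2000
After 3 (propagate distance d=37): x=1.6000 theta=-0.2000
After 4 (thin lens f=37): x=1.6000 theta=-9/37 (≈-0.2432)
After 5 (propagate distance d=7): x=-19/185 (≈-0.1027) theta=-9/37 (≈-0.2432)
After 6 (thin lens f=-29): x=-19/185 (≈-0.1027) theta=-1324/5365 (≈-0.2468)
After 7 (propagate distance d=36 (to screen)): x=-9643/1073 (≈-8.9870) theta=-1324/5365 (≈-0.2468)
Rounded to 4 decimal places: x = -8.9870

Answer: -8.9870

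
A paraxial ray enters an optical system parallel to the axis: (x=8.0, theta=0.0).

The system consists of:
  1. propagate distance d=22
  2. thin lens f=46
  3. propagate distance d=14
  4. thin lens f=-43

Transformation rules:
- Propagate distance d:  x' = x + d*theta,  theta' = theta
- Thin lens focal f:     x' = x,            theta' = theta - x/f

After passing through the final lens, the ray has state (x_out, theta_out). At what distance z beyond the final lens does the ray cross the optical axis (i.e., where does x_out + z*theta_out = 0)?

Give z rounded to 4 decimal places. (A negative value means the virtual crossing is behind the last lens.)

Answer: 125.0909

Derivation:
Initial: x=8.0000 theta=0.0000
After 1 (propagate distance d=22): x=8.0000 theta=0.0000
After 2 (thin lens f=46): x=8.0000 theta=-4/23 (≈-0.1739)
After 3 (propagate distance d=14): x=128/23 (≈5.5652) theta=-4/23 (≈-0.1739)
After 4 (thin lens f=-43): x=128/23 (≈5.5652) theta=-44/989 (≈-0.0445)
z_focus = -x_out/theta_out = -(128/23)/(-44/989) = 1376/11 ≈ 125.0909
Rounded to 4 decimal places: z = 125.0909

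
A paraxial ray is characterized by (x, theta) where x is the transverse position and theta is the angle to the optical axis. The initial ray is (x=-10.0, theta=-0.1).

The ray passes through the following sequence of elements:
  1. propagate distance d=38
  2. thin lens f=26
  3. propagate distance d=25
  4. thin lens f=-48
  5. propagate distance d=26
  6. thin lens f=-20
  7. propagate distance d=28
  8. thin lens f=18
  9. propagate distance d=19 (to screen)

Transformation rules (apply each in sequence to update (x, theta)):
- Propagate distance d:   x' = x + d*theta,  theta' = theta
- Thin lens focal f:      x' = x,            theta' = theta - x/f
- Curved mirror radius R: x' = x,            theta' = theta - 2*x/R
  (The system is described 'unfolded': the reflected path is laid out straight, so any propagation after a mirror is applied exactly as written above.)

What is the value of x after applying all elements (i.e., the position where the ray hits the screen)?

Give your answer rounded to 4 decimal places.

Answer: 11.7439

Derivation:
Initial: x=-10.0000 theta=-0.1000
After 1 (propagate distance d=38): x=-13.8000 theta=-0.1000
After 2 (thin lens f=26): x=-13.8000 theta=28/65 (≈0.4308)
After 3 (propagate distance d=25): x=-197/65 (≈-3.0308) theta=28/65 (≈0.4308)
After 4 (thin lens f=-48): x=-197/65 (≈-3.0308) theta=1147/3120 (≈0.3676)
After 5 (propagate distance d=26): x=10183/1560 (≈6.5276) theta=1147/3120 (≈0.3676)
After 6 (thin lens f=-20): x=10183/1560 (≈6.5276) theta=21653/31200 (≈0.6940)
After 7 (propagate distance d=28): x=101243/3900 (≈25.9597) theta=21653/31200 (≈0.6940)
After 8 (thin lens f=18): x=101243/3900 (≈25.9597) theta=-42019/56160 (≈-0.7482)
After 9 (propagate distance d=19 (to screen)): x=3297691/280800 (≈11.7439) theta=-42019/56160 (≈-0.7482)
Rounded to 4 decimal places: x = 11.7439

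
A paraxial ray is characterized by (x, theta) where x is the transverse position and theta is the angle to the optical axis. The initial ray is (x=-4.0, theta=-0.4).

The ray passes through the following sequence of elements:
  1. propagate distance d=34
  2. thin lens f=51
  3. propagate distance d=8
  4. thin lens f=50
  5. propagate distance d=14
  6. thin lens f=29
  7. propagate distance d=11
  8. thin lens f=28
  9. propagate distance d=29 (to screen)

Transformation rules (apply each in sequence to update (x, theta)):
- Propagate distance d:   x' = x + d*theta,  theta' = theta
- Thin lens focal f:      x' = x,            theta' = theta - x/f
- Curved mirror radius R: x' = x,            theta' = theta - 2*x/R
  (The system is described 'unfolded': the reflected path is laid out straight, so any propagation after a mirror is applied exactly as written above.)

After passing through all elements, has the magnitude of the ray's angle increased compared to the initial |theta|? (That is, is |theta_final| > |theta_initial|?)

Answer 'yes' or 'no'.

Initial: x=-4.0000 theta=-0.4000
After 1 (propagate distance d=34): x=-17.6000 theta=-0.4000
After 2 (thin lens f=51): x=-17.6000 theta=-14/255 (≈-0.0549)
After 3 (propagate distance d=8): x=-920/51 (≈-18.0392) theta=-14/255 (≈-0.0549)
After 4 (thin lens f=50): x=-920/51 (≈-18.0392) theta=26/85 (≈0.3059)
After 5 (propagate distance d=14): x=-3508/255 (≈-13.7569) theta=26/85 (≈0.3059)
After 6 (thin lens f=29): x=-3508/255 (≈-13.7569) theta=1154/1479 (≈0.7803)
After 7 (propagate distance d=11): x=-12754/2465 (≈-5.1740) theta=1154/1479 (≈0.7803)
After 8 (thin lens f=28): x=-12754/2465 (≈-5.1740) theta=14273/14790 (≈0.9650)
After 9 (propagate distance d=29 (to screen)): x=337393/14790 (≈22.8122) theta=14273/14790 (≈0.9650)
|theta_initial|=0.4000 |theta_final|=14273/14790 (≈0.9650) -> increased

Answer: yes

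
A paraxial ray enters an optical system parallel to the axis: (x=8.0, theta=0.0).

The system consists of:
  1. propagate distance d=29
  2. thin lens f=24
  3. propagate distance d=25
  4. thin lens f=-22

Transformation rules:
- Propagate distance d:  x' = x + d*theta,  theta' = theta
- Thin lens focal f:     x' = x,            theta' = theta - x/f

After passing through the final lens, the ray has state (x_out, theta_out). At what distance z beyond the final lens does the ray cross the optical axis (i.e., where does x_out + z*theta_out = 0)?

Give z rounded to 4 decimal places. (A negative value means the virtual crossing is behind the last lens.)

Answer: -0.9565

Derivation:
Initial: x=8.0000 theta=0.0000
After 1 (propagate distance d=29): x=8.0000 theta=0.0000
After 2 (thin lens f=24): x=8.0000 theta=-1/3 (≈-0.3333)
After 3 (propagate distance d=25): x=-1/3 (≈-0.3333) theta=-1/3 (≈-0.3333)
After 4 (thin lens f=-22): x=-1/3 (≈-0.3333) theta=-23/66 (≈-0.3485)
z_focus = -x_out/theta_out = -(-1/3)/(-23/66) = -22/23 ≈ -0.9565
Rounded to 4 decimal places: z = -0.9565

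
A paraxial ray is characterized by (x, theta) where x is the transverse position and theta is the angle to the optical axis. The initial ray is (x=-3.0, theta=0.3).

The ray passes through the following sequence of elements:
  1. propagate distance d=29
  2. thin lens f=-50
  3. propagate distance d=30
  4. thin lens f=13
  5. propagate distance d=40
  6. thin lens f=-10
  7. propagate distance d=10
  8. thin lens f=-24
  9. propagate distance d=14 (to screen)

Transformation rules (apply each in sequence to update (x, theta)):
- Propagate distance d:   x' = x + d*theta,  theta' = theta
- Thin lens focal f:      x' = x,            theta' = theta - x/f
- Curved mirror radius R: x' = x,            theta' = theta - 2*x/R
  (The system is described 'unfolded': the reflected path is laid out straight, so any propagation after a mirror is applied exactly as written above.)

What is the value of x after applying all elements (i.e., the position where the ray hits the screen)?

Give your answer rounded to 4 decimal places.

Answer: -125.4693

Derivation:
Initial: x=-3.0000 theta=0.3000
After 1 (propagate distance d=29): x=5.7000 theta=0.3000
After 2 (thin lens f=-50): x=5.7000 theta=0.4140
After 3 (propagate distance d=30): x=18.1200 theta=0.4140
After 4 (thin lens f=13): x=18.1200 theta=-6369/6500 (≈-0.9798)
After 5 (propagate distance d=40): x=-6849/325 (≈-21.0738) theta=-6369/6500 (≈-0.9798)
After 6 (thin lens f=-10): x=-6849/325 (≈-21.0738) theta=-20067/6500 (≈-3.0872)
After 7 (propagate distance d=10): x=-6753/130 (≈-51.9462) theta=-20067/6500 (≈-3.0872)
After 8 (thin lens f=-24): x=-6753/130 (≈-51.9462) theta=-136543/26000 (≈-5.2517)
After 9 (propagate distance d=14 (to screen)): x=-1631101/13000 (≈-125.4693) theta=-136543/26000 (≈-5.2517)
Rounded to 4 decimal places: x = -125.4693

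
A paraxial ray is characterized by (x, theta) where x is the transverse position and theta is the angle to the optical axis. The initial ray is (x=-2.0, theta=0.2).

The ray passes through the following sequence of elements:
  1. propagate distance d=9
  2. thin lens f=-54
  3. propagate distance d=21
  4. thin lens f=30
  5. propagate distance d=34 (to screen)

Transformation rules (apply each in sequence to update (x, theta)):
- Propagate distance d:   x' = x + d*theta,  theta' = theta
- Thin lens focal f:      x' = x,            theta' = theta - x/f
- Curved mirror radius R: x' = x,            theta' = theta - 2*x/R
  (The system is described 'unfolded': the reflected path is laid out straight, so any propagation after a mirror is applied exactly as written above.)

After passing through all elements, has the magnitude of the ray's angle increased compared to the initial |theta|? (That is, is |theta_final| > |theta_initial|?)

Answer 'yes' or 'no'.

Initial: x=-2.0000 theta=0.2000
After 1 (propagate distance d=9): x=-0.2000 theta=0.2000
After 2 (thin lens f=-54): x=-0.2000 theta=53/270 (≈0.1963)
After 3 (propagate distance d=21): x=353/90 (≈3.9222) theta=53/270 (≈0.1963)
After 4 (thin lens f=30): x=353/90 (≈3.9222) theta=59/900 (≈0.0656)
After 5 (propagate distance d=34 (to screen)): x=1384/225 (≈6.1511) theta=59/900 (≈0.0656)
|theta_initial|=0.2000 |theta_final|=59/900 (≈0.0656) -> not increased

Answer: no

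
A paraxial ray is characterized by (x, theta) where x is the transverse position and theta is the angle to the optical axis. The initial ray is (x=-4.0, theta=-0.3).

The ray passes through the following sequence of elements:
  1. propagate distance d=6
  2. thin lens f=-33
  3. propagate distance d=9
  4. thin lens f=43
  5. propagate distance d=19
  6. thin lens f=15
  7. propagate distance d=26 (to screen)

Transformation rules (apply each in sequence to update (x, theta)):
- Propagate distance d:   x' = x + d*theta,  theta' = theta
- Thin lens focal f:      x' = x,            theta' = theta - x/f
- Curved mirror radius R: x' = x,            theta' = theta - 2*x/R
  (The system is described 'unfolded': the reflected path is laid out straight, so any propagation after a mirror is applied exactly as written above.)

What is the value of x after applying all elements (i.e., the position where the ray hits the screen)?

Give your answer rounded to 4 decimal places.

Initial: x=-4.0000 theta=-0.3000
After 1 (propagate distance d=6): x=-5.8000 theta=-0.3000
After 2 (thin lens f=-33): x=-5.8000 theta=-157/330 (≈-0.4758)
After 3 (propagate distance d=9): x=-1109/110 (≈-10.0818) theta=-157/330 (≈-0.4758)
After 4 (thin lens f=43): x=-1109/110 (≈-10.0818) theta=-1712/7095 (≈-0.2413)
After 5 (propagate distance d=19): x=-208117/14190 (≈-14.6665) theta=-1712/7095 (≈-0.2413)
After 6 (thin lens f=15): x=-208117/14190 (≈-14.6665) theta=156757/212850 (≈0.7365)
After 7 (propagate distance d=26 (to screen)): x=953927/212850 (≈4.4817) theta=156757/212850 (≈0.7365)
Rounded to 4 decimal places: x = 4.4817

Answer: 4.4817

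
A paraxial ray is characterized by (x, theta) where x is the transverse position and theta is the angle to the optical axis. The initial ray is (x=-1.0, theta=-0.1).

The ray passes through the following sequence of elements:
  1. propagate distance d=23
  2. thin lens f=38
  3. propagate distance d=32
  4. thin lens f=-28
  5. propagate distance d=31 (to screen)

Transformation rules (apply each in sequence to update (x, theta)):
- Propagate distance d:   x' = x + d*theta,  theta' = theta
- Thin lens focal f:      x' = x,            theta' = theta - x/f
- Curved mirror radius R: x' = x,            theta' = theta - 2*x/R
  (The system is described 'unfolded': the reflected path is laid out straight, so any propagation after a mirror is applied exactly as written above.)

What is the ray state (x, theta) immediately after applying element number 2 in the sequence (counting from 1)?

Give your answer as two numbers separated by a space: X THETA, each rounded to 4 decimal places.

Answer: -3.3000 -0.0132

Derivation:
Initial: x=-1.0000 theta=-0.1000
After 1 (propagate distance d=23): x=-3.3000 theta=-0.1000
After 2 (thin lens f=38): x=-3.3000 theta=-1/76 (≈-0.0132)
Rounded to 4 decimal places: x = -3.3000, theta = -0.0132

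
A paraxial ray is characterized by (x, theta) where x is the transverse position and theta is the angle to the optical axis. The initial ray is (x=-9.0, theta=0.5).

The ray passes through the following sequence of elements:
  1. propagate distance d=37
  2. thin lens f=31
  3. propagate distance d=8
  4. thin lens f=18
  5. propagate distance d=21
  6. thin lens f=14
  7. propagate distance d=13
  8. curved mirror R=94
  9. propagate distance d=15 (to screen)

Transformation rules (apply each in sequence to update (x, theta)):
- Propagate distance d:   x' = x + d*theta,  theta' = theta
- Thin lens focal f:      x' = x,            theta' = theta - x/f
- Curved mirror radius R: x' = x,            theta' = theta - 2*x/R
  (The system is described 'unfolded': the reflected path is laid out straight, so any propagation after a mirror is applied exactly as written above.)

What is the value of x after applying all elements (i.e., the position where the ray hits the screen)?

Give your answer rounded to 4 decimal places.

Answer: -12.2972

Derivation:
Initial: x=-9.0000 theta=0.5000
After 1 (propagate distance d=37): x=9.5000 theta=0.5000
After 2 (thin lens f=31): x=9.5000 theta=6/31 (≈0.1935)
After 3 (propagate distance d=8): x=685/62 (≈11.0484) theta=6/31 (≈0.1935)
After 4 (thin lens f=18): x=685/62 (≈11.0484) theta=-469/1116 (≈-0.4203)
After 5 (propagate distance d=21): x=827/372 (≈2.2231) theta=-469/1116 (≈-0.4203)
After 6 (thin lens f=14): x=827/372 (≈2.2231) theta=-9047/15624 (≈-0.5790)
After 7 (propagate distance d=13): x=-82877/15624 (≈-5.3045) theta=-9047/15624 (≈-0.5790)
After 8 (curved mirror R=94): x=-82877/15624 (≈-5.3045) theta=-85583/183582 (≈-0.4662)
After 9 (propagate distance d=15 (to screen)): x=-9030199/734328 (≈-12.2972) theta=-85583/183582 (≈-0.4662)
Rounded to 4 decimal places: x = -12.2972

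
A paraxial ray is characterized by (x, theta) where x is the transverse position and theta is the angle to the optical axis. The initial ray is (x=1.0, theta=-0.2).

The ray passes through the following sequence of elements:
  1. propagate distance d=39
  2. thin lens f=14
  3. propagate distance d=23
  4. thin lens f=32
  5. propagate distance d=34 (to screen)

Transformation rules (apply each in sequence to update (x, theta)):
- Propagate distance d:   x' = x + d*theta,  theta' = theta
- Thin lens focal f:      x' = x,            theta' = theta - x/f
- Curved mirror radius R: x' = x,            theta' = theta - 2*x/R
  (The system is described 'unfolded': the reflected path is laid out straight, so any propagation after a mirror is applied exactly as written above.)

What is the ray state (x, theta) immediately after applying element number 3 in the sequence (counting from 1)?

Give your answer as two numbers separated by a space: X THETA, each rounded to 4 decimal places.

Initial: x=1.0000 theta=-0.2000
After 1 (propagate distance d=39): x=-6.8000 theta=-0.2000
After 2 (thin lens f=14): x=-6.8000 theta=2/7 (≈0.2857)
After 3 (propagate distance d=23): x=-8/35 (≈-0.2286) theta=2/7 (≈0.2857)
Rounded to 4 decimal places: x = -0.2286, theta = 0.2857

Answer: -0.2286 0.2857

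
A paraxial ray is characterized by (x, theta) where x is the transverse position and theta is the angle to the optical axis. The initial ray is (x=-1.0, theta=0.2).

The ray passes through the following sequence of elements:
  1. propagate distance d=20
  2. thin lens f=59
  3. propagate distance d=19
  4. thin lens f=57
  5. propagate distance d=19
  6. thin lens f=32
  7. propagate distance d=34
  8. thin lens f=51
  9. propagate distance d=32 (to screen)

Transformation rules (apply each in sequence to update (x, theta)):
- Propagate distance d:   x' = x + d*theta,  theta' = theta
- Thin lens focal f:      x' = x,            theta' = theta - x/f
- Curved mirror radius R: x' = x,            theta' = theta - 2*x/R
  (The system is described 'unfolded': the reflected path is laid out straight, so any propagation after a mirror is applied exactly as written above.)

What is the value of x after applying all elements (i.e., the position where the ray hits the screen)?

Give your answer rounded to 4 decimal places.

Answer: -4.7892

Derivation:
Initial: x=-1.0000 theta=0.2000
After 1 (propagate distance d=20): x=3.0000 theta=0.2000
After 2 (thin lens f=59): x=3.0000 theta=44/295 (≈0.1492)
After 3 (propagate distance d=19): x=1721/295 (≈5.8339) theta=44/295 (≈0.1492)
After 4 (thin lens f=57): x=1721/295 (≈5.8339) theta=787/16815 (≈0.0468)
After 5 (propagate distance d=19): x=1190/177 (≈6.7232) theta=787/16815 (≈0.0468)
After 6 (thin lens f=32): x=1190/177 (≈6.7232) theta=-43933/269040 (≈-0.1633)
After 7 (propagate distance d=34): x=52513/44840 (≈1.1711) theta=-43933/269040 (≈-0.1633)
After 8 (thin lens f=51): x=52513/44840 (≈1.1711) theta=-50111/269040 (≈-0.1863)
After 9 (propagate distance d=32 (to screen)): x=-644237/134520 (≈-4.7892) theta=-50111/269040 (≈-0.1863)
Rounded to 4 decimal places: x = -4.7892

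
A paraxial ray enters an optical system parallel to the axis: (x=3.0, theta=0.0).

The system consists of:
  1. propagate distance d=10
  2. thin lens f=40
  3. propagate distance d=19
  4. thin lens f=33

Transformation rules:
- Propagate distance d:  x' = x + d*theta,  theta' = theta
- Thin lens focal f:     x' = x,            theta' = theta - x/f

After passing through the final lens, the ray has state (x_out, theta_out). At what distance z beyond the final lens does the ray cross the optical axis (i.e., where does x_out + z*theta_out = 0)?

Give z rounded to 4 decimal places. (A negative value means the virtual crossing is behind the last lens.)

Initial: x=3.0000 theta=0.0000
After 1 (propagate distance d=10): x=3.0000 theta=0.0000
After 2 (thin lens f=40): x=3.0000 theta=-0.0750
After 3 (propagate distance d=19): x=1.5750 theta=-0.0750
After 4 (thin lens f=33): x=1.5750 theta=-27/220 (≈-0.1227)
z_focus = -x_out/theta_out = -(1.5750)/(-27/220) = 77/6 ≈ 12.8333
Rounded to 4 decimal places: z = 12.8333

Answer: 12.8333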